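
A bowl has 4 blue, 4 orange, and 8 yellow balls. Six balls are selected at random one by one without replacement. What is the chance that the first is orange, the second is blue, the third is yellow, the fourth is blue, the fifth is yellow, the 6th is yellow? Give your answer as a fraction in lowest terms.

Multiply the conditional probability of each draw in order, without replacement, so each draw removes one from its color and from the total.
P = (4/16) · (4/15) · (8/14) · (3/13) · (7/12) · (6/11) = 2/715 ≈ 0.0028.

2/715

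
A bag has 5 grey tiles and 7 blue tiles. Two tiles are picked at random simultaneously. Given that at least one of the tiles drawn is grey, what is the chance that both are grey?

P(both grey) = C(5,2)/C(12,2) = 5/33; P(at least one grey) = 1 − C(7,2)/C(12,2) = 15/22.
Since 'both grey' ⊆ 'at least one grey', P(both | at least one) = 5/33 / 15/22 = 2/9 ≈ 0.2222.

2/9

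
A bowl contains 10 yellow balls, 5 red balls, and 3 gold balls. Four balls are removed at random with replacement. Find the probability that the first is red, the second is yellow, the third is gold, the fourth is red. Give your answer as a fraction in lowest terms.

125/17496

Multiply the conditional probability of each draw in order, with replacement (the composition resets each draw).
P = (5/18) · (10/18) · (3/18) · (5/18) = 125/17496 ≈ 0.0071.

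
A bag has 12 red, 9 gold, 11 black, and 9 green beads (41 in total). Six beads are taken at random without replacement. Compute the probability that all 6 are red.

77/374699

Unordered draws without replacement: count favorable combinations over C(41,6).
Favorable = C(12,6) · C(9,0) · C(11,0) · C(9,0) = 924; total = C(41,6) = 4496388.
P = 924/4496388 = 77/374699 ≈ 0.0002.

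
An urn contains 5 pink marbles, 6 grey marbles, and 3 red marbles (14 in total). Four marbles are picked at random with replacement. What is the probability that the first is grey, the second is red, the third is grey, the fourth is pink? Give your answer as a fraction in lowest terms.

135/9604

Multiply the conditional probability of each draw in order, with replacement (the composition resets each draw).
P = (6/14) · (3/14) · (6/14) · (5/14) = 135/9604 ≈ 0.0141.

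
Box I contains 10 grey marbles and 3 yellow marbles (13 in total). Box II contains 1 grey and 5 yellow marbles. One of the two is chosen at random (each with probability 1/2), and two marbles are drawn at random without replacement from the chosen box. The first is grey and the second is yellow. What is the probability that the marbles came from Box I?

P(E | Box I) = 5/26; P(E | Box II) = 1/6.
P(E) = 1/2·5/26 + 1/2·1/6 = 7/39.
By Bayes' rule, P(Box I | E) = 5/52 / 7/39 = 15/28 ≈ 0.5357.

15/28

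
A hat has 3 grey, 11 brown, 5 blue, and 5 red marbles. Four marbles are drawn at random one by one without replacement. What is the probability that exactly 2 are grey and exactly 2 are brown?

5/322

Unordered draws without replacement: count favorable combinations over C(24,4).
Favorable = C(3,2) · C(11,2) · C(5,0) · C(5,0) = 165; total = C(24,4) = 10626.
P = 165/10626 = 5/322 ≈ 0.0155.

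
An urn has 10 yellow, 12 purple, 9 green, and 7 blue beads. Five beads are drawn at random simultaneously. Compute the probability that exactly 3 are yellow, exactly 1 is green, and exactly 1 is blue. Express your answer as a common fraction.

180/11951

Unordered draws without replacement: count favorable combinations over C(38,5).
Favorable = C(10,3) · C(12,0) · C(9,1) · C(7,1) = 7560; total = C(38,5) = 501942.
P = 7560/501942 = 180/11951 ≈ 0.0151.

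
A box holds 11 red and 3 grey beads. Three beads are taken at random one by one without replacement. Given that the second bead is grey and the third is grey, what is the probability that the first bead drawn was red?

11/12

P(first=red and the second bead is grey and the third is grey) = (11/14)·(3/13)·(2/12) = 11/364.
P(E) = Σ over first color = 11/364 + 1/364 = 3/91.
By Bayes, P(first=red | E) = 11/364 / 3/91 = 11/12 ≈ 0.9167.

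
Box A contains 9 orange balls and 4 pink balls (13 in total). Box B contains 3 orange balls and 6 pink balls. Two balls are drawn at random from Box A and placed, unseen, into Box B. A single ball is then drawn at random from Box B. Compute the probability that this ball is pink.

86/143

Condition on how many of the transferred balls are pink (from Box A: 4 pink of 13; then Box B has 11 total).
  0 pink: C(4,0)C(9,2)/C(13,2) = 6/13; then P = 6/11
  1 pink: C(4,1)C(9,1)/C(13,2) = 6/13; then P = 7/11
  2 pink: C(4,2)C(9,0)/C(13,2) = 1/13; then P = 8/11
P(pink from Box B) = 86/143 ≈ 0.6014.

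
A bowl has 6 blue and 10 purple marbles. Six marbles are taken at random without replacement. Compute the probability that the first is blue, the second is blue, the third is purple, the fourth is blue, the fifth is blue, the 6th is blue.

5/4004

Multiply the conditional probability of each draw in order, without replacement, so each draw removes one from its color and from the total.
P = (6/16) · (5/15) · (10/14) · (4/13) · (3/12) · (2/11) = 5/4004 ≈ 0.0012.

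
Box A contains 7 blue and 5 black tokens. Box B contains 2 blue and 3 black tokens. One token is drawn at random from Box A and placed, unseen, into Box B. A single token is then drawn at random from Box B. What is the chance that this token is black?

Condition on how many of the transferred tokens are black (from Box A: 5 black of 12; then Box B has 6 total).
  0 black: C(5,0)C(7,1)/C(12,1) = 7/12; then P = 3/6
  1 black: C(5,1)C(7,0)/C(12,1) = 5/12; then P = 4/6
P(black from Box B) = 41/72 ≈ 0.5694.

41/72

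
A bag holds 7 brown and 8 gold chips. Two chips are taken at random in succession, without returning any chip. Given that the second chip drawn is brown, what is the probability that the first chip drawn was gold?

4/7

P(first=gold and the second chip drawn is brown) = (8/15)·(7/14) = 4/15.
P(the second chip drawn is brown) = Σ over first color = 1/5 + 4/15 = 7/15.
By Bayes, P(first=gold | the second chip drawn is brown) = 4/15 / 7/15 = 4/7 ≈ 0.5714.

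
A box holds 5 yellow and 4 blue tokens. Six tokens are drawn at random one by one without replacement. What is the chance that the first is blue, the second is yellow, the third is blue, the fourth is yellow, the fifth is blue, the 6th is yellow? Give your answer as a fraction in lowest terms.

1/42

Multiply the conditional probability of each draw in order, without replacement, so each draw removes one from its color and from the total.
P = (4/9) · (5/8) · (3/7) · (4/6) · (2/5) · (3/4) = 1/42 ≈ 0.0238.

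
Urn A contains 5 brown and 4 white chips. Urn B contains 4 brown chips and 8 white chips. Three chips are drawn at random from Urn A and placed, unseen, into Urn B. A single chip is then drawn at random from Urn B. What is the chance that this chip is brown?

17/45

Condition on how many of the transferred chips are brown (from Urn A: 5 brown of 9; then Urn B has 15 total).
  0 brown: C(5,0)C(4,3)/C(9,3) = 1/21; then P = 4/15
  1 brown: C(5,1)C(4,2)/C(9,3) = 5/14; then P = 5/15
  2 brown: C(5,2)C(4,1)/C(9,3) = 10/21; then P = 6/15
  3 brown: C(5,3)C(4,0)/C(9,3) = 5/42; then P = 7/15
P(brown from Urn B) = 17/45 ≈ 0.3778.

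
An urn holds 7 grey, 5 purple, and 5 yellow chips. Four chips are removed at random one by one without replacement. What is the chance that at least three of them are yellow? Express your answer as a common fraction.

Sum the hypergeometric tail for j = 3,…,4 yellow chips.
Favorable = C(5,3)·C(12,1) + C(5,4)·C(12,0) = 125; total = C(17,4) = 2380.
P = 125/2380 = 25/476 ≈ 0.0525.

25/476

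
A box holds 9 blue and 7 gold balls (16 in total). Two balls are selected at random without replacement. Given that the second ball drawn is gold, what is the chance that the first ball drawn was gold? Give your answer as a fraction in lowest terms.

P(first=gold and the second ball drawn is gold) = (7/16)·(6/15) = 7/40.
P(the second ball drawn is gold) = Σ over first color = 21/80 + 7/40 = 7/16.
By Bayes, P(first=gold | the second ball drawn is gold) = 7/40 / 7/16 = 2/5 ≈ 0.4000.

2/5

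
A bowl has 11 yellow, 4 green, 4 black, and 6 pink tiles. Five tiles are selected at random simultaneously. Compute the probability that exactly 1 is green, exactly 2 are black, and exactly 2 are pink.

Unordered draws without replacement: count favorable combinations over C(25,5).
Favorable = C(11,0) · C(4,1) · C(4,2) · C(6,2) = 360; total = C(25,5) = 53130.
P = 360/53130 = 12/1771 ≈ 0.0068.

12/1771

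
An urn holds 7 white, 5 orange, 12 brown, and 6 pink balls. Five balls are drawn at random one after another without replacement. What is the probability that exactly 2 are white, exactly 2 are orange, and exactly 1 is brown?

20/1131

Unordered draws without replacement: count favorable combinations over C(30,5).
Favorable = C(7,2) · C(5,2) · C(12,1) · C(6,0) = 2520; total = C(30,5) = 142506.
P = 2520/142506 = 20/1131 ≈ 0.0177.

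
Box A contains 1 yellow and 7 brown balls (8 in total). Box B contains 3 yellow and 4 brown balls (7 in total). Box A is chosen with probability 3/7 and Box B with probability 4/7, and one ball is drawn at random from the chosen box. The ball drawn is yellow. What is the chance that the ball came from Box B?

32/39

P(yellow | Box A) = 1/8; P(yellow | Box B) = 3/7.
P(yellow) = 3/7·1/8 + 4/7·3/7 = 117/392.
By Bayes' rule, P(Box B | yellow) = 12/49 / 117/392 = 32/39 ≈ 0.8205.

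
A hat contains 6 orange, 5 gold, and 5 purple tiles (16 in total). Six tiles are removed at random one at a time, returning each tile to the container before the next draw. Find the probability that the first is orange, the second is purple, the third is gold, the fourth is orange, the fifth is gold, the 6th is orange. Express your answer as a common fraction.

Multiply the conditional probability of each draw in order, with replacement (the composition resets each draw).
P = (6/16) · (5/16) · (5/16) · (6/16) · (5/16) · (6/16) = 3375/2097152 ≈ 0.0016.

3375/2097152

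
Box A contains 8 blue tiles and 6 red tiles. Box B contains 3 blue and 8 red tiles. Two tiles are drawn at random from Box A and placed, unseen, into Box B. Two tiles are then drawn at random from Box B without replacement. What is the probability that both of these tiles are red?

3187/7098

Condition on how many of the transferred tiles are red (from Box A: 6 red of 14; then Box B has 13 total).
  0 red: C(6,0)C(8,2)/C(14,2) = 4/13; then P = C(8,2)/C(13,2) = 14/39
  1 red: C(6,1)C(8,1)/C(14,2) = 48/91; then P = C(9,2)/C(13,2) = 6/13
  2 red: C(6,2)C(8,0)/C(14,2) = 15/91; then P = C(10,2)/C(13,2) = 15/26
P(both red) = 3187/7098 ≈ 0.4490.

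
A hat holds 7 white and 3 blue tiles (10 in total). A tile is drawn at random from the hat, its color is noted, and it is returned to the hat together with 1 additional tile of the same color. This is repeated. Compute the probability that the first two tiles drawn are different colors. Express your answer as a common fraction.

21/55

Either blue then white, or white then blue; after the first draw the total is 11.
P = (3/10)·(7/11) + (7/10)·(3/11) = 21/55 ≈ 0.3818.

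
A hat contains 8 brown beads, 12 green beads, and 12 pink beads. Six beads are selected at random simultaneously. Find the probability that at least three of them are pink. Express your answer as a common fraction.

60269/151032

Sum the hypergeometric tail for j = 3,…,6 pink beads.
Favorable = C(12,3)·C(20,3) + C(12,4)·C(20,2) + C(12,5)·C(20,1) + C(12,6)·C(20,0) = 361614; total = C(32,6) = 906192.
P = 361614/906192 = 60269/151032 ≈ 0.3990.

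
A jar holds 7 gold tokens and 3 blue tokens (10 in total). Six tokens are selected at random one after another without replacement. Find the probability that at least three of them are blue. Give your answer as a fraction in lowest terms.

Sum the hypergeometric tail for j = 3,…,3 blue tokens.
Favorable = C(3,3)·C(7,3) = 35; total = C(10,6) = 210.
P = 35/210 = 1/6 ≈ 0.1667.

1/6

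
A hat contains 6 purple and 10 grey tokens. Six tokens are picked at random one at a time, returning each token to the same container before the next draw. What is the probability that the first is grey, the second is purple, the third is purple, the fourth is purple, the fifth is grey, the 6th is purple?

Multiply the conditional probability of each draw in order, with replacement (the composition resets each draw).
P = (10/16) · (6/16) · (6/16) · (6/16) · (10/16) · (6/16) = 2025/262144 ≈ 0.0077.

2025/262144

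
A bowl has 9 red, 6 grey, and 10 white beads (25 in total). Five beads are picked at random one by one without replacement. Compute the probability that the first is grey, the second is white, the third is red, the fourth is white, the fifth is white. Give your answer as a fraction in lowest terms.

54/8855

Multiply the conditional probability of each draw in order, without replacement, so each draw removes one from its color and from the total.
P = (6/25) · (10/24) · (9/23) · (9/22) · (8/21) = 54/8855 ≈ 0.0061.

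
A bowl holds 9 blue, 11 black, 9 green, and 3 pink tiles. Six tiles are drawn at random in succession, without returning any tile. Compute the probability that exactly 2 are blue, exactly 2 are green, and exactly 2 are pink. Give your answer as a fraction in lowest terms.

Unordered draws without replacement: count favorable combinations over C(32,6).
Favorable = C(9,2) · C(11,0) · C(9,2) · C(3,2) = 3888; total = C(32,6) = 906192.
P = 3888/906192 = 27/6293 ≈ 0.0043.

27/6293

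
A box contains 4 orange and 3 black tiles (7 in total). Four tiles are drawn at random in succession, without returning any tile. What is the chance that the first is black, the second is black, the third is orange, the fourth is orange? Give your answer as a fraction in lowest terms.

Multiply the conditional probability of each draw in order, without replacement, so each draw removes one from its color and from the total.
P = (3/7) · (2/6) · (4/5) · (3/4) = 3/35 ≈ 0.0857.

3/35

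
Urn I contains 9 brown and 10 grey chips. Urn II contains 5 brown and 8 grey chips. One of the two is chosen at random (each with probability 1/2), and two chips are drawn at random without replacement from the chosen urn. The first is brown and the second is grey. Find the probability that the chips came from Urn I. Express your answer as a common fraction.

39/77

P(E | Urn I) = 5/19; P(E | Urn II) = 10/39.
P(E) = 1/2·5/19 + 1/2·10/39 = 385/1482.
By Bayes' rule, P(Urn I | E) = 5/38 / 385/1482 = 39/77 ≈ 0.5065.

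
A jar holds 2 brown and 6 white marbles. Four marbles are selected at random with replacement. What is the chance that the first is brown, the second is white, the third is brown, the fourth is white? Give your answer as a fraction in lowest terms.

9/256

Multiply the conditional probability of each draw in order, with replacement (the composition resets each draw).
P = (2/8) · (6/8) · (2/8) · (6/8) = 9/256 ≈ 0.0352.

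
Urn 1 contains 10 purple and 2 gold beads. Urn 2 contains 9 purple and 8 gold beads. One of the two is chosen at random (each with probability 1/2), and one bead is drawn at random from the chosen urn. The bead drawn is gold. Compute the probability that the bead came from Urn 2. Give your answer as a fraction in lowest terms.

P(gold | Urn 1) = 1/6; P(gold | Urn 2) = 8/17.
P(gold) = 1/2·1/6 + 1/2·8/17 = 65/204.
By Bayes' rule, P(Urn 2 | gold) = 4/17 / 65/204 = 48/65 ≈ 0.7385.

48/65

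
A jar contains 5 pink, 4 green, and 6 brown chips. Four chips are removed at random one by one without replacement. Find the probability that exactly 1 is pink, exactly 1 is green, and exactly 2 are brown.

Unordered draws without replacement: count favorable combinations over C(15,4).
Favorable = C(5,1) · C(4,1) · C(6,2) = 300; total = C(15,4) = 1365.
P = 300/1365 = 20/91 ≈ 0.2198.

20/91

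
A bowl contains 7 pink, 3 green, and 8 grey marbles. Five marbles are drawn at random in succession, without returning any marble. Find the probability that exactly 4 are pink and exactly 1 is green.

Unordered draws without replacement: count favorable combinations over C(18,5).
Favorable = C(7,4) · C(3,1) · C(8,0) = 105; total = C(18,5) = 8568.
P = 105/8568 = 5/408 ≈ 0.0123.

5/408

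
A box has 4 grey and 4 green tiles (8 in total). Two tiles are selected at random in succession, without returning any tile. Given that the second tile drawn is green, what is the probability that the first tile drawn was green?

P(first=green and the second tile drawn is green) = (4/8)·(3/7) = 3/14.
P(the second tile drawn is green) = Σ over first color = 2/7 + 3/14 = 1/2.
By Bayes, P(first=green | the second tile drawn is green) = 3/14 / 1/2 = 3/7 ≈ 0.4286.

3/7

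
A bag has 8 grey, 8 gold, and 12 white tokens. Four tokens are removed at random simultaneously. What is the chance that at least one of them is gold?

Use the complement: P(at least one gold) = 1 − P(no gold).
P(none) = C(20,4)/C(28,4) = 4845/20475.
So P = 1 − 4845/20475 = 1042/1365 ≈ 0.7634.

1042/1365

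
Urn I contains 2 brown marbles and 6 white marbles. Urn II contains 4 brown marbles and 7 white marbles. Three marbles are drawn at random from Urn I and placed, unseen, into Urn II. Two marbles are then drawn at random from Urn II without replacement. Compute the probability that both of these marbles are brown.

255/2548

Condition on how many of the transferred marbles are brown (from Urn I: 2 brown of 8; then Urn II has 14 total).
  0 brown: C(2,0)C(6,3)/C(8,3) = 5/14; then P = C(4,2)/C(14,2) = 6/91
  1 brown: C(2,1)C(6,2)/C(8,3) = 15/28; then P = C(5,2)/C(14,2) = 10/91
  2 brown: C(2,2)C(6,1)/C(8,3) = 3/28; then P = C(6,2)/C(14,2) = 15/91
P(both brown) = 255/2548 ≈ 0.1001.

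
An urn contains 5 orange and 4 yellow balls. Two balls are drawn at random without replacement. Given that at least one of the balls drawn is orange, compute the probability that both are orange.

P(both orange) = C(5,2)/C(9,2) = 5/18; P(at least one orange) = 1 − C(4,2)/C(9,2) = 5/6.
Since 'both orange' ⊆ 'at least one orange', P(both | at least one) = 5/18 / 5/6 = 1/3 ≈ 0.3333.

1/3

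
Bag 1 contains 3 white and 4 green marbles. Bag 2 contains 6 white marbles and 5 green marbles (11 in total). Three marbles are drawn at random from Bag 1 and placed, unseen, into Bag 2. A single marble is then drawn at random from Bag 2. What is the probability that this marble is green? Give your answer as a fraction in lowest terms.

Condition on how many of the transferred marbles are green (from Bag 1: 4 green of 7; then Bag 2 has 14 total).
  0 green: C(4,0)C(3,3)/C(7,3) = 1/35; then P = 5/14
  1 green: C(4,1)C(3,2)/C(7,3) = 12/35; then P = 6/14
  2 green: C(4,2)C(3,1)/C(7,3) = 18/35; then P = 7/14
  3 green: C(4,3)C(3,0)/C(7,3) = 4/35; then P = 8/14
P(green from Bag 2) = 47/98 ≈ 0.4796.

47/98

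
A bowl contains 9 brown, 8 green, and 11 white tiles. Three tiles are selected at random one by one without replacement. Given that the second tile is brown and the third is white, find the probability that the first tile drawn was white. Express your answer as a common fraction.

5/13

P(first=white and the second tile is brown and the third is white) = (11/28)·(9/27)·(10/26) = 55/1092.
P(E) = Σ over first color = 11/273 + 11/273 + 55/1092 = 11/84.
By Bayes, P(first=white | E) = 55/1092 / 11/84 = 5/13 ≈ 0.3846.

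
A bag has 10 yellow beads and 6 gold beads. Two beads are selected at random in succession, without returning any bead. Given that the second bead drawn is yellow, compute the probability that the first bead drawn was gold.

P(first=gold and the second bead drawn is yellow) = (6/16)·(10/15) = 1/4.
P(the second bead drawn is yellow) = Σ over first color = 3/8 + 1/4 = 5/8.
By Bayes, P(first=gold | the second bead drawn is yellow) = 1/4 / 5/8 = 2/5 ≈ 0.4000.

2/5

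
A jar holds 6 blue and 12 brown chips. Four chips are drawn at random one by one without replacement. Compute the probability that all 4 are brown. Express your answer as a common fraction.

Unordered draws without replacement: count favorable combinations over C(18,4).
Favorable = C(6,0) · C(12,4) = 495; total = C(18,4) = 3060.
P = 495/3060 = 11/68 ≈ 0.1618.

11/68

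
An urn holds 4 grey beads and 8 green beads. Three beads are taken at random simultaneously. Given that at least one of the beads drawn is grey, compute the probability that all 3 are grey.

1/41

P(all 3 grey) = C(4,3)/C(12,3) = 1/55; P(at least one grey) = 1 − C(8,3)/C(12,3) = 41/55.
Since 'all 3 grey' ⊆ 'at least one grey', P(all 3 | at least one) = 1/55 / 41/55 = 1/41 ≈ 0.0244.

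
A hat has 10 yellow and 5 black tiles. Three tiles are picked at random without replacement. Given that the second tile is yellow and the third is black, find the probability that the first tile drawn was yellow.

P(first=yellow and the second tile is yellow and the third is black) = (10/15)·(9/14)·(5/13) = 15/91.
P(E) = Σ over first color = 15/91 + 20/273 = 5/21.
By Bayes, P(first=yellow | E) = 15/91 / 5/21 = 9/13 ≈ 0.6923.

9/13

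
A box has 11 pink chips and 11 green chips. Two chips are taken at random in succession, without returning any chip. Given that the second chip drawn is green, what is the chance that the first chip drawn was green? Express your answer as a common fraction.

P(first=green and the second chip drawn is green) = (11/22)·(10/21) = 5/21.
P(the second chip drawn is green) = Σ over first color = 11/42 + 5/21 = 1/2.
By Bayes, P(first=green | the second chip drawn is green) = 5/21 / 1/2 = 10/21 ≈ 0.4762.

10/21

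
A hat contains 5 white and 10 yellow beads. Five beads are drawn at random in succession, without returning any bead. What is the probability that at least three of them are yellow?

834/1001

Sum the hypergeometric tail for j = 3,…,5 yellow beads.
Favorable = C(10,3)·C(5,2) + C(10,4)·C(5,1) + C(10,5)·C(5,0) = 2502; total = C(15,5) = 3003.
P = 2502/3003 = 834/1001 ≈ 0.8332.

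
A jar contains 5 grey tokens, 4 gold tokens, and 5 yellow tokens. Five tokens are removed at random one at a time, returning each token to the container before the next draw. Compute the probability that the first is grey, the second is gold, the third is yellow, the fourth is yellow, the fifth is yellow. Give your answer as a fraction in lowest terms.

625/134456

Multiply the conditional probability of each draw in order, with replacement (the composition resets each draw).
P = (5/14) · (4/14) · (5/14) · (5/14) · (5/14) = 625/134456 ≈ 0.0046.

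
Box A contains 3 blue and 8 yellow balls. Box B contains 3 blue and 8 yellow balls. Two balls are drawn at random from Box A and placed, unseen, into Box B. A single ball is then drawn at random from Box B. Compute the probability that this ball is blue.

3/11

Condition on how many of the transferred balls are blue (from Box A: 3 blue of 11; then Box B has 13 total).
  0 blue: C(3,0)C(8,2)/C(11,2) = 28/55; then P = 3/13
  1 blue: C(3,1)C(8,1)/C(11,2) = 24/55; then P = 4/13
  2 blue: C(3,2)C(8,0)/C(11,2) = 3/55; then P = 5/13
P(blue from Box B) = 3/11 ≈ 0.2727.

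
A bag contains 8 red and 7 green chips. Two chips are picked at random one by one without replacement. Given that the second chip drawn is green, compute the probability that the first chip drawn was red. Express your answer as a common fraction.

P(first=red and the second chip drawn is green) = (8/15)·(7/14) = 4/15.
P(the second chip drawn is green) = Σ over first color = 4/15 + 1/5 = 7/15.
By Bayes, P(first=red | the second chip drawn is green) = 4/15 / 7/15 = 4/7 ≈ 0.5714.

4/7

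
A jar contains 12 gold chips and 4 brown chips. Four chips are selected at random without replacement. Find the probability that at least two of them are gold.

Sum the hypergeometric tail for j = 2,…,4 gold chips.
Favorable = C(12,2)·C(4,2) + C(12,3)·C(4,1) + C(12,4)·C(4,0) = 1771; total = C(16,4) = 1820.
P = 1771/1820 = 253/260 ≈ 0.9731.

253/260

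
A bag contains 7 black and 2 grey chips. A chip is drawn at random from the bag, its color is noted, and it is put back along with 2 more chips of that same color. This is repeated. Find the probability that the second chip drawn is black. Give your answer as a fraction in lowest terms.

Condition on the first draw. If first is black (prob 7/9), second-black has prob (9)/(11); if not (prob 2/9), it has prob 7/(11).
P = (7/9)·(9/11) + (2/9)·(7/11) = 7/9 ≈ 0.7778.

7/9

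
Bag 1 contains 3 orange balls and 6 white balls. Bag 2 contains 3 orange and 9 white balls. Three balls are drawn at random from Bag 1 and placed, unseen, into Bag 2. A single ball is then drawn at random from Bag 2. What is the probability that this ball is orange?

4/15

Condition on how many of the transferred balls are orange (from Bag 1: 3 orange of 9; then Bag 2 has 15 total).
  0 orange: C(3,0)C(6,3)/C(9,3) = 5/21; then P = 3/15
  1 orange: C(3,1)C(6,2)/C(9,3) = 15/28; then P = 4/15
  2 orange: C(3,2)C(6,1)/C(9,3) = 3/14; then P = 5/15
  3 orange: C(3,3)C(6,0)/C(9,3) = 1/84; then P = 6/15
P(orange from Bag 2) = 4/15 ≈ 0.2667.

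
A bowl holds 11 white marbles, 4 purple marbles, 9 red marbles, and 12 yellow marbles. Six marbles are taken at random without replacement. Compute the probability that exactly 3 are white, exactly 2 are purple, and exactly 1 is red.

Unordered draws without replacement: count favorable combinations over C(36,6).
Favorable = C(11,3) · C(4,2) · C(9,1) · C(12,0) = 8910; total = C(36,6) = 1947792.
P = 8910/1947792 = 135/29512 ≈ 0.0046.

135/29512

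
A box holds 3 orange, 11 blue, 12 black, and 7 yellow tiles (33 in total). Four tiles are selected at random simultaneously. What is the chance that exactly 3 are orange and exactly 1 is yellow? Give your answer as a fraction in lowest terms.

7/40920

Unordered draws without replacement: count favorable combinations over C(33,4).
Favorable = C(3,3) · C(11,0) · C(12,0) · C(7,1) = 7; total = C(33,4) = 40920.
P = 7/40920 = 7/40920 ≈ 0.0002.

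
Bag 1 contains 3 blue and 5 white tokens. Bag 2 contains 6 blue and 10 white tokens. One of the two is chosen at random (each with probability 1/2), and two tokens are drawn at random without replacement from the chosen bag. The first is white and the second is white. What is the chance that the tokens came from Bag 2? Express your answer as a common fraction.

P(E | Bag 1) = 5/14; P(E | Bag 2) = 3/8.
P(E) = 1/2·5/14 + 1/2·3/8 = 41/112.
By Bayes' rule, P(Bag 2 | E) = 3/16 / 41/112 = 21/41 ≈ 0.5122.

21/41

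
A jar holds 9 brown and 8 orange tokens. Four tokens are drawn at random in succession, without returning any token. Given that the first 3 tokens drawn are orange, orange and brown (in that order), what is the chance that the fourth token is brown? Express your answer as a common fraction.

4/7

After removing 1 brown, 2 orange, the jar has 8 brown out of 14 remaining.
P(fourth is brown | given) = 8/14 = 4/7 ≈ 0.5714.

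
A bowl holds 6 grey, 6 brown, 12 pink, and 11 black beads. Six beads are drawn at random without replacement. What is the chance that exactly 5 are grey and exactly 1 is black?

3/73780

Unordered draws without replacement: count favorable combinations over C(35,6).
Favorable = C(6,5) · C(6,0) · C(12,0) · C(11,1) = 66; total = C(35,6) = 1623160.
P = 66/1623160 = 3/73780 ≈ 0.0000.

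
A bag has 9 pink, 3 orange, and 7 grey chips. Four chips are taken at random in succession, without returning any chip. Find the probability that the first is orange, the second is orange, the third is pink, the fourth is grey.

Multiply the conditional probability of each draw in order, without replacement, so each draw removes one from its color and from the total.
P = (3/19) · (2/18) · (9/17) · (7/16) = 21/5168 ≈ 0.0041.

21/5168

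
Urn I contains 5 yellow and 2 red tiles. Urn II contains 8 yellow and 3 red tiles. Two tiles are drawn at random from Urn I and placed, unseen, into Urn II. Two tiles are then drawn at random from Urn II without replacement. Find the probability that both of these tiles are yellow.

419/819

Condition on how many of the transferred tiles are yellow (from Urn I: 5 yellow of 7; then Urn II has 13 total).
  0 yellow: C(5,0)C(2,2)/C(7,2) = 1/21; then P = C(8,2)/C(13,2) = 14/39
  1 yellow: C(5,1)C(2,1)/C(7,2) = 10/21; then P = C(9,2)/C(13,2) = 6/13
  2 yellow: C(5,2)C(2,0)/C(7,2) = 10/21; then P = C(10,2)/C(13,2) = 15/26
P(both yellow) = 419/819 ≈ 0.5116.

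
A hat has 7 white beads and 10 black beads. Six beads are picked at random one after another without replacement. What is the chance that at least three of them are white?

Sum the hypergeometric tail for j = 3,…,6 white beads.
Favorable = C(7,3)·C(10,3) + C(7,4)·C(10,2) + C(7,5)·C(10,1) + C(7,6)·C(10,0) = 5992; total = C(17,6) = 12376.
P = 5992/12376 = 107/221 ≈ 0.4842.

107/221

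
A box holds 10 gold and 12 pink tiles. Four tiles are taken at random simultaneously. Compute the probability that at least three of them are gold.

Sum the hypergeometric tail for j = 3,…,4 gold tiles.
Favorable = C(10,3)·C(12,1) + C(10,4)·C(12,0) = 1650; total = C(22,4) = 7315.
P = 1650/7315 = 30/133 ≈ 0.2256.

30/133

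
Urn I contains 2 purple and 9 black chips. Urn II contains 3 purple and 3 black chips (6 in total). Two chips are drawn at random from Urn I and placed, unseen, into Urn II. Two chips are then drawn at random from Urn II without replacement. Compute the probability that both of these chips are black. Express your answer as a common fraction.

471/1540

Condition on how many of the transferred chips are black (from Urn I: 9 black of 11; then Urn II has 8 total).
  0 black: C(9,0)C(2,2)/C(11,2) = 1/55; then P = C(3,2)/C(8,2) = 3/28
  1 black: C(9,1)C(2,1)/C(11,2) = 18/55; then P = C(4,2)/C(8,2) = 3/14
  2 black: C(9,2)C(2,0)/C(11,2) = 36/55; then P = C(5,2)/C(8,2) = 5/14
P(both black) = 471/1540 ≈ 0.3058.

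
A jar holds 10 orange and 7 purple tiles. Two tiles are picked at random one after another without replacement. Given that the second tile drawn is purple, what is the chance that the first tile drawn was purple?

P(first=purple and the second tile drawn is purple) = (7/17)·(6/16) = 21/136.
P(the second tile drawn is purple) = Σ over first color = 35/136 + 21/136 = 7/17.
By Bayes, P(first=purple | the second tile drawn is purple) = 21/136 / 7/17 = 3/8 ≈ 0.3750.

3/8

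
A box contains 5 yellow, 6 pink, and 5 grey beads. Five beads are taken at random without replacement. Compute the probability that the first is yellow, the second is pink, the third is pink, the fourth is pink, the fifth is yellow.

Multiply the conditional probability of each draw in order, without replacement, so each draw removes one from its color and from the total.
P = (5/16) · (6/15) · (5/14) · (4/13) · (4/12) = 5/1092 ≈ 0.0046.

5/1092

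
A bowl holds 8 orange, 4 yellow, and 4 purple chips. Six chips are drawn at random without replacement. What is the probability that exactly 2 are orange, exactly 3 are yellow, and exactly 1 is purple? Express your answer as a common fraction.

Unordered draws without replacement: count favorable combinations over C(16,6).
Favorable = C(8,2) · C(4,3) · C(4,1) = 448; total = C(16,6) = 8008.
P = 448/8008 = 8/143 ≈ 0.0559.

8/143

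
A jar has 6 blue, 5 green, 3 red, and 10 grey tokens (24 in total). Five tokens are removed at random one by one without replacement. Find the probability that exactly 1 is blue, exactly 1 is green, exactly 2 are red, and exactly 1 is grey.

75/3542

Unordered draws without replacement: count favorable combinations over C(24,5).
Favorable = C(6,1) · C(5,1) · C(3,2) · C(10,1) = 900; total = C(24,5) = 42504.
P = 900/42504 = 75/3542 ≈ 0.0212.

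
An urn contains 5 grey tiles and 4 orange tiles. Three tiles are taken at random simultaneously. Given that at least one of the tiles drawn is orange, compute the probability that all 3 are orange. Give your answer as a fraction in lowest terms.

2/37

P(all 3 orange) = C(4,3)/C(9,3) = 1/21; P(at least one orange) = 1 − C(5,3)/C(9,3) = 37/42.
Since 'all 3 orange' ⊆ 'at least one orange', P(all 3 | at least one) = 1/21 / 37/42 = 2/37 ≈ 0.0541.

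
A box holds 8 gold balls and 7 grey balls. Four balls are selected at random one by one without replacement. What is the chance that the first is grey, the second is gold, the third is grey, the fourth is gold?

14/195

Multiply the conditional probability of each draw in order, without replacement, so each draw removes one from its color and from the total.
P = (7/15) · (8/14) · (6/13) · (7/12) = 14/195 ≈ 0.0718.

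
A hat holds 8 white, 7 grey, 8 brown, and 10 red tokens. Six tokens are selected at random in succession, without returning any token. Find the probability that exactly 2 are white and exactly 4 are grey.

35/39556

Unordered draws without replacement: count favorable combinations over C(33,6).
Favorable = C(8,2) · C(7,4) · C(8,0) · C(10,0) = 980; total = C(33,6) = 1107568.
P = 980/1107568 = 35/39556 ≈ 0.0009.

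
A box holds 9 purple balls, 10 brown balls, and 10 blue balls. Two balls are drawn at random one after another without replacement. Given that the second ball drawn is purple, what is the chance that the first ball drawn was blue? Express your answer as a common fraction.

5/14

P(first=blue and the second ball drawn is purple) = (10/29)·(9/28) = 45/406.
P(the second ball drawn is purple) = Σ over first color = 18/203 + 45/406 + 45/406 = 9/29.
By Bayes, P(first=blue | the second ball drawn is purple) = 45/406 / 9/29 = 5/14 ≈ 0.3571.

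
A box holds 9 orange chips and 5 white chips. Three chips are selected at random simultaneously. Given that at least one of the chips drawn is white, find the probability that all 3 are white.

P(all 3 white) = C(5,3)/C(14,3) = 5/182; P(at least one white) = 1 − C(9,3)/C(14,3) = 10/13.
Since 'all 3 white' ⊆ 'at least one white', P(all 3 | at least one) = 5/182 / 10/13 = 1/28 ≈ 0.0357.

1/28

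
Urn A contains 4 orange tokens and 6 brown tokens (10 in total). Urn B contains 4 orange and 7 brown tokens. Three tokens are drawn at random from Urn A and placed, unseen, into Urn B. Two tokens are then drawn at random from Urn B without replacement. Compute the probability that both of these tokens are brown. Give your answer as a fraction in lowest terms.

173/455

Condition on how many of the transferred tokens are brown (from Urn A: 6 brown of 10; then Urn B has 14 total).
  0 brown: C(6,0)C(4,3)/C(10,3) = 1/30; then P = C(7,2)/C(14,2) = 3/13
  1 brown: C(6,1)C(4,2)/C(10,3) = 3/10; then P = C(8,2)/C(14,2) = 4/13
  2 brown: C(6,2)C(4,1)/C(10,3) = 1/2; then P = C(9,2)/C(14,2) = 36/91
  3 brown: C(6,3)C(4,0)/C(10,3) = 1/6; then P = C(10,2)/C(14,2) = 45/91
P(both brown) = 173/455 ≈ 0.3802.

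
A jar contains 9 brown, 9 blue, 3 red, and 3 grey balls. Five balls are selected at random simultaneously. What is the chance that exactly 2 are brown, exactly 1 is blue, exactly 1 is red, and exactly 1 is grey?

Unordered draws without replacement: count favorable combinations over C(24,5).
Favorable = C(9,2) · C(9,1) · C(3,1) · C(3,1) = 2916; total = C(24,5) = 42504.
P = 2916/42504 = 243/3542 ≈ 0.0686.

243/3542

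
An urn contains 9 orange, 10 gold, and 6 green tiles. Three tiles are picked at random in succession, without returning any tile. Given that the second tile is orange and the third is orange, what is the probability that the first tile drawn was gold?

10/23

P(first=gold and the second tile is orange and the third is orange) = (10/25)·(9/24)·(8/23) = 6/115.
P(E) = Σ over first color = 21/575 + 6/115 + 18/575 = 3/25.
By Bayes, P(first=gold | E) = 6/115 / 3/25 = 10/23 ≈ 0.4348.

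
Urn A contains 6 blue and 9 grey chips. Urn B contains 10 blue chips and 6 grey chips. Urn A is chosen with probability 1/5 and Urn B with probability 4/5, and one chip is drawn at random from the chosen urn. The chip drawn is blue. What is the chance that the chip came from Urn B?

P(blue | Urn A) = 2/5; P(blue | Urn B) = 5/8.
P(blue) = 1/5·2/5 + 4/5·5/8 = 29/50.
By Bayes' rule, P(Urn B | blue) = 1/2 / 29/50 = 25/29 ≈ 0.8621.

25/29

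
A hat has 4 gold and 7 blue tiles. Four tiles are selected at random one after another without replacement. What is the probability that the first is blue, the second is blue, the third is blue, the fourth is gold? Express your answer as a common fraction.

Multiply the conditional probability of each draw in order, without replacement, so each draw removes one from its color and from the total.
P = (7/11) · (6/10) · (5/9) · (4/8) = 7/66 ≈ 0.1061.

7/66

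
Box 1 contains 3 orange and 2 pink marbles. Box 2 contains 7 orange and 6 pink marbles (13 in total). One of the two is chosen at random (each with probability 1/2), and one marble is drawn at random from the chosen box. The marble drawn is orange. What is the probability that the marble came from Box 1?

39/74

P(orange | Box 1) = 3/5; P(orange | Box 2) = 7/13.
P(orange) = 1/2·3/5 + 1/2·7/13 = 37/65.
By Bayes' rule, P(Box 1 | orange) = 3/10 / 37/65 = 39/74 ≈ 0.5270.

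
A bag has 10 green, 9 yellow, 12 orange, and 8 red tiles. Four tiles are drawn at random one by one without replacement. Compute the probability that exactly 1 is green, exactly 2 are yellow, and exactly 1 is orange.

480/9139

Unordered draws without replacement: count favorable combinations over C(39,4).
Favorable = C(10,1) · C(9,2) · C(12,1) · C(8,0) = 4320; total = C(39,4) = 82251.
P = 4320/82251 = 480/9139 ≈ 0.0525.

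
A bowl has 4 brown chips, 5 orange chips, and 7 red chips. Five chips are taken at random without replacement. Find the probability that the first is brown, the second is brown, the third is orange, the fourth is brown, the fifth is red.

Multiply the conditional probability of each draw in order, without replacement, so each draw removes one from its color and from the total.
P = (4/16) · (3/15) · (5/14) · (2/13) · (7/12) = 1/624 ≈ 0.0016.

1/624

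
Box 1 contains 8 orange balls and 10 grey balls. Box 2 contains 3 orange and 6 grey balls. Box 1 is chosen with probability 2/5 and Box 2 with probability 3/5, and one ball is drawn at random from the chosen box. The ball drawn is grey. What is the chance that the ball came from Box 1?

P(grey | Box 1) = 5/9; P(grey | Box 2) = 2/3.
P(grey) = 2/5·5/9 + 3/5·2/3 = 28/45.
By Bayes' rule, P(Box 1 | grey) = 2/9 / 28/45 = 5/14 ≈ 0.3571.

5/14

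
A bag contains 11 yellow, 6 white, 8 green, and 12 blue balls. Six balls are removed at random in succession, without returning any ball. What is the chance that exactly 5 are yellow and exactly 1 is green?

1/629

Unordered draws without replacement: count favorable combinations over C(37,6).
Favorable = C(11,5) · C(6,0) · C(8,1) · C(12,0) = 3696; total = C(37,6) = 2324784.
P = 3696/2324784 = 1/629 ≈ 0.0016.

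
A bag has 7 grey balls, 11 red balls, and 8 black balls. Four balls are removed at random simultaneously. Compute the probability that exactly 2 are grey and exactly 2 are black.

Unordered draws without replacement: count favorable combinations over C(26,4).
Favorable = C(7,2) · C(11,0) · C(8,2) = 588; total = C(26,4) = 14950.
P = 588/14950 = 294/7475 ≈ 0.0393.

294/7475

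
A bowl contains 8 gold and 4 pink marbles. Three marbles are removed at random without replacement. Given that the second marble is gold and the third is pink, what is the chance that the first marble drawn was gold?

7/10

P(first=gold and the second marble is gold and the third is pink) = (8/12)·(7/11)·(4/10) = 28/165.
P(E) = Σ over first color = 28/165 + 4/55 = 8/33.
By Bayes, P(first=gold | E) = 28/165 / 8/33 = 7/10 ≈ 0.7000.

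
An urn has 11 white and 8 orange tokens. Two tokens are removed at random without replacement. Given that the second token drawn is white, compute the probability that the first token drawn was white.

P(first=white and the second token drawn is white) = (11/19)·(10/18) = 55/171.
P(the second token drawn is white) = Σ over first color = 55/171 + 44/171 = 11/19.
By Bayes, P(first=white | the second token drawn is white) = 55/171 / 11/19 = 5/9 ≈ 0.5556.

5/9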